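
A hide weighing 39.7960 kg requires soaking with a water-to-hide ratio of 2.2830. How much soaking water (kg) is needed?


Formula: Water = hide_weight * ratio
Substituting: Water = 39.7960 * 2.2830
Result: 90.8543 kg


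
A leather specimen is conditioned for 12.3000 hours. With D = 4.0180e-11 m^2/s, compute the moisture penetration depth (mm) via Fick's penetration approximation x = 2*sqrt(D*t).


t = 12.3000 hr * 3600 = 44280.0000 s
D * t = 4.0180e-11 * 44280.0000 = 1.7792e-06
x = 2 * sqrt(D*t) = 2 * sqrt(1.7792e-06) = 0.00266771 m = 2.6677 mm


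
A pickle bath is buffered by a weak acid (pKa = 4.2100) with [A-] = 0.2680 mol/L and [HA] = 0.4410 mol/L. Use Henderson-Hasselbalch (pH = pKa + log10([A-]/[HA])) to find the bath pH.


ratio = [A-] / [HA] = 0.2680 / 0.4410 = 0.6077
log10(ratio) = -0.2163
pH = pKa + log10(ratio) = 4.2100 - 0.2163 = 3.9937


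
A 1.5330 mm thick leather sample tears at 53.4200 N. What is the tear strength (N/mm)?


Formula: Tear strength = force / thickness
Substituting: Tear strength = 53.4200 / 1.5330
Result: 34.8467 N/mm


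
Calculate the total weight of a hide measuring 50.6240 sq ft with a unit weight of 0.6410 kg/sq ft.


Formula: Weight = area * weight_per_sqft
Substituting: Weight = 50.6240 * 0.6410
Result: 32.4500 kg


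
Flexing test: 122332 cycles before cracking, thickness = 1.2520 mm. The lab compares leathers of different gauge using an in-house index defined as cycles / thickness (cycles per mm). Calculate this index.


Formula: Index = cycles / thickness
Substituting: Index = 122332 / 1.2520
Result: 97709.2652 cycles/mm


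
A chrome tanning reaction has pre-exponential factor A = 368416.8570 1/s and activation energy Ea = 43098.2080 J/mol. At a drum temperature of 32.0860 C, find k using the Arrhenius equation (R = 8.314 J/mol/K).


T_K = T_C + 273.15 = 32.0860 + 273.15 = 305.2360 K
exponent = -Ea / (R * T_K) = -43098.2080 / (8.314 * 305.2360) = -16.9830
k = A * exp(exponent) = 368416.8570 * exp(-16.9830) = 0.0155143 1/s


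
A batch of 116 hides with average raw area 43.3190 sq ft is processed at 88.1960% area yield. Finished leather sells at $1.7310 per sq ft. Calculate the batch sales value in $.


Raw_total = N * avg_area = 116 * 43.3190 = 5025.0040 sq ft
Finished = Raw_total * yield / 100 = 5025.0040 * 88.1960 / 100 = 4431.8525 sq ft
Value = Finished * price = 4431.8525 * 1.7310 = 7671.5367 $


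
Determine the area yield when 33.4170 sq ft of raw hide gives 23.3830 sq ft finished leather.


Formula: Yield = finished / raw * 100
Substituting: Yield = 23.3830 / 33.4170 * 100
Result: 69.9734 %


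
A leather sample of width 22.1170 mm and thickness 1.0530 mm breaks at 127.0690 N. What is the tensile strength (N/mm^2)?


Formula: TS = force / (width * thickness)
Substituting: TS = 127.0690 / (22.1170 * 1.0530)
Result: 5.4561 N/mm^2


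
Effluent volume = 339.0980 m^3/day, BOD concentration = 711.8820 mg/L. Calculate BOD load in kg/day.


Formula: BOD_load = volume * conc / 1000
Substituting: BOD_load = 339.0980 * 711.8820 / 1000
Result: 241.3978 kg/day


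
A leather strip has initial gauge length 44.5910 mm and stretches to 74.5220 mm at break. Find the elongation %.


Formula: Elongation = (Lf - L0) / L0 * 100
Substituting: Elongation = (74.5220 - 44.5910) / 44.5910 * 100
Result: 67.1234 %


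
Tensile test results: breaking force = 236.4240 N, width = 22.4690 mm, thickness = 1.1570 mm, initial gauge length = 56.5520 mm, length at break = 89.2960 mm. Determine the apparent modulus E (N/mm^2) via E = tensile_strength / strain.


TS = F / (w * t) = 236.4240 / (22.4690 * 1.1570) = 9.0944 N/mm^2
strain = (Lf - L0) / L0 = (89.2960 - 56.5520) / 56.5520 = 0.5790
E = TS / strain = 9.0944 / 0.5790 = 15.7069 N/mm^2


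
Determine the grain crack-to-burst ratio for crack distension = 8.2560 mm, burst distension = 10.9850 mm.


Formula: Ratio = crack / burst
Substituting: Ratio = 8.2560 / 10.9850
Result: 0.7516


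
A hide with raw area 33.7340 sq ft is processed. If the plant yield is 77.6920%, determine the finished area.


Formula: finished = raw * yield / 100
Substituting: finished = 33.7340 * 77.6920 / 100
Result: 26.2086 sq ft


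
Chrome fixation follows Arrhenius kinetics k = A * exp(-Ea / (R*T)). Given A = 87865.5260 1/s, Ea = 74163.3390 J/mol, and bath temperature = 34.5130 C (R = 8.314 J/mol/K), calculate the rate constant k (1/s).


T_K = T_C + 273.15 = 34.5130 + 273.15 = 307.6630 K
exponent = -Ea / (R * T_K) = -74163.3390 / (8.314 * 307.6630) = -28.9937
k = A * exp(exponent) = 87865.5260 * exp(-28.9937) = 2.2491e-08 1/s


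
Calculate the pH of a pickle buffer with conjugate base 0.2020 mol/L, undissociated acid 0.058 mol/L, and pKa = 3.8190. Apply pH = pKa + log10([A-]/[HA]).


ratio = [A-] / [HA] = 0.2020 / 0.058 = 3.4828
log10(ratio) = 0.5419
pH = pKa + log10(ratio) = 3.8190 + 0.5419 = 4.3609


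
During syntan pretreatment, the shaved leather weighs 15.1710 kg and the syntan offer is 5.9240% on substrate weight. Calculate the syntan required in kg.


Formula: Syntan = substrate * pct / 100
Substituting: Syntan = 15.1710 * 5.9240 / 100
Result: 0.8987 kg


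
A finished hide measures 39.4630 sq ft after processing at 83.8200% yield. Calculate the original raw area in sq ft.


Formula: raw = finished * 100 / yield
Substituting: raw = 39.4630 * 100 / 83.8200
Result: 47.0806 sq ft


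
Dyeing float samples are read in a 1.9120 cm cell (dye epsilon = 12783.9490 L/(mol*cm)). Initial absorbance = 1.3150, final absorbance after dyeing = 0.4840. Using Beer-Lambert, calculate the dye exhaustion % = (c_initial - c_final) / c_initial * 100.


c_initial = A_i / (epsilon * l) = 1.3150 / (12783.9490 * 1.9120) = 5.3799e-05 mol/L
c_final = A_f / (epsilon * l) = 0.4840 / (12783.9490 * 1.9120) = 1.9801e-05 mol/L
Exhaustion = (c_initial - c_final) / c_initial * 100 = (5.3799e-05 - 1.9801e-05) / 5.3799e-05 * 100 = 63.1939 %


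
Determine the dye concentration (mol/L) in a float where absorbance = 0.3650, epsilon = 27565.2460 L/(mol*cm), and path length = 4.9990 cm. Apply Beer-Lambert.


Formula: c = A / (epsilon * l)
Substituting: c = 0.3650 / (27565.2460 * 4.9990)
Result: 2.6488e-06 mol/L


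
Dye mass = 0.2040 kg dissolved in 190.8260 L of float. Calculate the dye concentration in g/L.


Formula: Conc = dye_mass(kg) / volume(L) * 1000
Substituting: Conc = 0.2040 / 190.8260 * 1000
Result: 1.0690 g/L


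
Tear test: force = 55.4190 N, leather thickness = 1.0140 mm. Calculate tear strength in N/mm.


Formula: Tear strength = force / thickness
Substituting: Tear strength = 55.4190 / 1.0140
Result: 54.6538 N/mm


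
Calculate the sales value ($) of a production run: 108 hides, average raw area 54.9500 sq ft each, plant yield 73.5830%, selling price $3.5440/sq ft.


Raw_total = N * avg_area = 108 * 54.9500 = 5934.6000 sq ft
Finished = Raw_total * yield / 100 = 5934.6000 * 73.5830 / 100 = 4366.8567 sq ft
Value = Finished * price = 4366.8567 * 3.5440 = 15476.1402 $


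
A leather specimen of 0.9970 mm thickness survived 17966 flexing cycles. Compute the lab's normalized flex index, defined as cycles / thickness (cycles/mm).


Formula: Index = cycles / thickness
Substituting: Index = 17966 / 0.9970
Result: 18020.0602 cycles/mm


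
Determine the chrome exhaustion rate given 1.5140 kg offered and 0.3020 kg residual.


Formula: Uptake = (offered - residual) / offered * 100
Substituting: Uptake = (1.5140 - 0.3020) / 1.5140 * 100
Result: 80.0528 %


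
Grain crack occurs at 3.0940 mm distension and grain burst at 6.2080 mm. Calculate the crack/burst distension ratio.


Formula: Ratio = crack / burst
Substituting: Ratio = 3.0940 / 6.2080
Result: 0.4984


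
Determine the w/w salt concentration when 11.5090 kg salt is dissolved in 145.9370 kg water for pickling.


Formula: Conc = salt / (water + salt) * 100
Substituting: Conc = 11.5090 / (145.9370 + 11.5090) * 100
Result: 7.3098 %


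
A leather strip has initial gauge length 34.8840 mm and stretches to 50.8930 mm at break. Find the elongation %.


Formula: Elongation = (Lf - L0) / L0 * 100
Substituting: Elongation = (50.8930 - 34.8840) / 34.8840 * 100
Result: 45.8921 %


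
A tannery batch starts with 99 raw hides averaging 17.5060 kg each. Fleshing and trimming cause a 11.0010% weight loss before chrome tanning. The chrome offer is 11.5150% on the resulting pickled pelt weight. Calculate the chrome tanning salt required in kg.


Total_raw = N * avg_wt = 99 * 17.5060 = 1733.0940 kg
Substrate = Total_raw * (1 - loss/100) = 1733.0940 * (1 - 11.0010/100) = 1542.4363 kg
Chrome = Substrate * pct / 100 = 1542.4363 * 11.5150 / 100 = 177.6115 kg


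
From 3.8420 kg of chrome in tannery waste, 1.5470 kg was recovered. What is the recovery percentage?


Formula: Recovery = recovered / input * 100
Substituting: Recovery = 1.5470 / 3.8420 * 100
Result: 40.2655 %


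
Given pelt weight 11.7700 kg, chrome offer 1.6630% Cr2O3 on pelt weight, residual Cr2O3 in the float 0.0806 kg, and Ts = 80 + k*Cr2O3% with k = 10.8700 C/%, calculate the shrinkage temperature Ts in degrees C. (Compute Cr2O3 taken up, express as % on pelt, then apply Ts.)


Offered = pelt * offer_pct / 100 = 11.7700 * 1.6630 / 100 = 0.1957 kg
Uptake = offered - residual = 0.1957 - 0.0806 = 0.1151 kg
Cr2O3% on pelt = uptake / pelt * 100 = 0.1151 / 11.7700 * 100 = 0.9782 %
Ts = 80 + k * Cr2O3% = 80 + 10.8700 * 0.9782 = 90.6331 C


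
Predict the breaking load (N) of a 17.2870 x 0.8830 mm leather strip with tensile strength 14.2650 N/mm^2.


Formula: F = TS * w * t
Substituting: F = 14.2650 * 17.2870 * 0.8830
Result: 217.7470 N


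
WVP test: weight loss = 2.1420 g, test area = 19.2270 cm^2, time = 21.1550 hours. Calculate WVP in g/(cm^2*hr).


Formula: WVP = loss / (area * time)
Substituting: WVP = 2.1420 / (19.2270 * 21.1550)
Result: 0.00526617 g/(cm^2*hr)


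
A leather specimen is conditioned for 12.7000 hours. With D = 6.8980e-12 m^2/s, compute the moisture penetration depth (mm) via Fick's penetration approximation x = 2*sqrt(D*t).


t = 12.7000 hr * 3600 = 45720.0000 s
D * t = 6.8980e-12 * 45720.0000 = 3.1538e-07
x = 2 * sqrt(D*t) = 2 * sqrt(3.1538e-07) = 0.00112317 m = 1.1232 mm


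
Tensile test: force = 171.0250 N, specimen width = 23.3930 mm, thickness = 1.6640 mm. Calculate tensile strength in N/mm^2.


Formula: TS = force / (width * thickness)
Substituting: TS = 171.0250 / (23.3930 * 1.6640)
Result: 4.3936 N/mm^2


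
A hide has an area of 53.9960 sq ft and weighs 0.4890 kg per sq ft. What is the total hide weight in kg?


Formula: Weight = area * weight_per_sqft
Substituting: Weight = 53.9960 * 0.4890
Result: 26.4040 kg


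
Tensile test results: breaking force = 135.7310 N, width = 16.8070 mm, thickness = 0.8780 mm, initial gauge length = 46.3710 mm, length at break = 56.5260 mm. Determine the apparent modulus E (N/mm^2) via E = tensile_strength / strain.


TS = F / (w * t) = 135.7310 / (16.8070 * 0.8780) = 9.1980 N/mm^2
strain = (Lf - L0) / L0 = (56.5260 - 46.3710) / 46.3710 = 0.2190
E = TS / strain = 9.1980 / 0.2190 = 42.0011 N/mm^2


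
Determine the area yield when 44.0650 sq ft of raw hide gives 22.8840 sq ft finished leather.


Formula: Yield = finished / raw * 100
Substituting: Yield = 22.8840 / 44.0650 * 100
Result: 51.9324 %


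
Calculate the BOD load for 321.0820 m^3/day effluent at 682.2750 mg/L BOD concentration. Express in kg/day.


Formula: BOD_load = volume * conc / 1000
Substituting: BOD_load = 321.0820 * 682.2750 / 1000
Result: 219.0662 kg/day


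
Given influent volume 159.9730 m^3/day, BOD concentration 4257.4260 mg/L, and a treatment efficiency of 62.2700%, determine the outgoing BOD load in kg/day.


Load_in = volume * conc / 1000 = 159.9730 * 4257.4260 / 1000 = 681.0732 kg/day
Removed = Load_in * eff / 100 = 681.0732 * 62.2700 / 100 = 424.1043 kg/day
Load_out = Load_in - Removed = 681.0732 - 424.1043 = 256.9689 kg/day


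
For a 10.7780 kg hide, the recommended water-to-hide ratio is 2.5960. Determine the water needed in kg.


Formula: Water = hide_weight * ratio
Substituting: Water = 10.7780 * 2.5960
Result: 27.9797 kg


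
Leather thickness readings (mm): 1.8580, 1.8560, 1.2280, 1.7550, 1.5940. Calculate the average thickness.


Formula: Average = sum / n
Substituting: Average = 8.2910 / 5
Result: 1.6582 mm


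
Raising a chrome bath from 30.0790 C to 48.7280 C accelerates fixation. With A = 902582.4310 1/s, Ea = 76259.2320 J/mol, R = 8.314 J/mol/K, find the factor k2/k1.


T1 = 30.0790 + 273.15 = 303.2290 K; T2 = 48.7280 + 273.15 = 321.8780 K
k1 = A * exp(-Ea/(R*T1)) = 902582.4310 * exp(-76259.2320/(8.314*303.2290)) = 6.5841e-08 1/s
k2 = A * exp(-Ea/(R*T2)) = 902582.4310 * exp(-76259.2320/(8.314*321.8780)) = 3.7986e-07 1/s
k2/k1 = 3.7986e-07 / 6.5841e-08 = 5.7694


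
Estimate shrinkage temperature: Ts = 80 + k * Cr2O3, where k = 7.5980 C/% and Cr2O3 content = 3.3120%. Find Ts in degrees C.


Formula: Ts = 80 + k * Cr2O3
Substituting: Ts = 80 + 7.5980 * 3.3120
Result: 105.1646 C


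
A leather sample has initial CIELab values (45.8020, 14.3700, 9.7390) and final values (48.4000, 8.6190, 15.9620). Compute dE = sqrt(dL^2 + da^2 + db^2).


dL = 2.5980, da = -5.7510, db = 6.2230
dE = sqrt(2.5980^2 + (-5.7510)^2 + 6.2230^2) = 8.8628


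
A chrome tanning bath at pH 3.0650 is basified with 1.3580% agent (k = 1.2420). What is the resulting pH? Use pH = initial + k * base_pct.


Formula: pH_final = pH_initial + k * base_pct
Substituting: pH_final = 3.0650 + 1.2420 * 1.3580
Result: 4.7516


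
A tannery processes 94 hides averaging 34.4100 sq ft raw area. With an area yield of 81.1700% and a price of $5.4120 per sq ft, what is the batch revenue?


Raw_total = N * avg_area = 94 * 34.4100 = 3234.5400 sq ft
Finished = Raw_total * yield / 100 = 3234.5400 * 81.1700 / 100 = 2625.4761 sq ft
Value = Finished * price = 2625.4761 * 5.4120 = 14209.0768 $


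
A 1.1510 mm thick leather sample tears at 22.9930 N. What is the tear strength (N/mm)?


Formula: Tear strength = force / thickness
Substituting: Tear strength = 22.9930 / 1.1510
Result: 19.9765 N/mm


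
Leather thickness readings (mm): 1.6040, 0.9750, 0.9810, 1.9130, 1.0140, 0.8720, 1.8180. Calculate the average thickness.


Formula: Average = sum / n
Substituting: Average = 9.1770 / 7
Result: 1.3110 mm


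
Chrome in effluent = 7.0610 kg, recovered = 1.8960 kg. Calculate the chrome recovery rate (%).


Formula: Recovery = recovered / input * 100
Substituting: Recovery = 1.8960 / 7.0610 * 100
Result: 26.8517 %


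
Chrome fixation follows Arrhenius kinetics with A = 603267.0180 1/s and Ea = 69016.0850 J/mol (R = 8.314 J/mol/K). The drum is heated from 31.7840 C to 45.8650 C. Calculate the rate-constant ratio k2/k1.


T1 = 31.7840 + 273.15 = 304.9340 K; T2 = 45.8650 + 273.15 = 319.0150 K
k1 = A * exp(-Ea/(R*T1)) = 603267.0180 * exp(-69016.0850/(8.314*304.9340)) = 9.0730e-07 1/s
k2 = A * exp(-Ea/(R*T2)) = 603267.0180 * exp(-69016.0850/(8.314*319.0150)) = 3.0172e-06 1/s
k2/k1 = 3.0172e-06 / 9.0730e-07 = 3.3254


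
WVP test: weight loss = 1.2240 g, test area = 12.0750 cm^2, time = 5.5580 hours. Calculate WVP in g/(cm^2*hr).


Formula: WVP = loss / (area * time)
Substituting: WVP = 1.2240 / (12.0750 * 5.5580)
Result: 0.0182379 g/(cm^2*hr)


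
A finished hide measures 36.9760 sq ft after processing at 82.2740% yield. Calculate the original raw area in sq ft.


Formula: raw = finished * 100 / yield
Substituting: raw = 36.9760 * 100 / 82.2740
Result: 44.9425 sq ft


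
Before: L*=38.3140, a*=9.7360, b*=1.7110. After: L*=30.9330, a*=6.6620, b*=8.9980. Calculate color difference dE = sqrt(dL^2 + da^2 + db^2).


dL = -7.3810, da = -3.0740, db = 7.2870
dE = sqrt((-7.3810)^2 + (-3.0740)^2 + 7.2870^2) = 10.8180


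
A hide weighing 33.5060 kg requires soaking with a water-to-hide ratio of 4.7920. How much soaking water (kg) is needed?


Formula: Water = hide_weight * ratio
Substituting: Water = 33.5060 * 4.7920
Result: 160.5608 kg


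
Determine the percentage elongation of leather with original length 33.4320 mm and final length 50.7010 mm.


Formula: Elongation = (Lf - L0) / L0 * 100
Substituting: Elongation = (50.7010 - 33.4320) / 33.4320 * 100
Result: 51.6541 %


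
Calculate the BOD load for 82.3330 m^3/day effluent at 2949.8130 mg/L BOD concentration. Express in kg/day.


Formula: BOD_load = volume * conc / 1000
Substituting: BOD_load = 82.3330 * 2949.8130 / 1000
Result: 242.8670 kg/day


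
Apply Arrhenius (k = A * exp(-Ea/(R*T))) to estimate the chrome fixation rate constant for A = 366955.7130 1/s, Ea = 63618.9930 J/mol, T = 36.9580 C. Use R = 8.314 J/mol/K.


T_K = T_C + 273.15 = 36.9580 + 273.15 = 310.1080 K
exponent = -Ea / (R * T_K) = -63618.9930 / (8.314 * 310.1080) = -24.6754
k = A * exp(exponent) = 366955.7130 * exp(-24.6754) = 7.0507e-06 1/s


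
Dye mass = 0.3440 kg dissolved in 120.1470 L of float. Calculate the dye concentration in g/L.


Formula: Conc = dye_mass(kg) / volume(L) * 1000
Substituting: Conc = 0.3440 / 120.1470 * 1000
Result: 2.8632 g/L


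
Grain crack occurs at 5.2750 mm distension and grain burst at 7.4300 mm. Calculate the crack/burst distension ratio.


Formula: Ratio = crack / burst
Substituting: Ratio = 5.2750 / 7.4300
Result: 0.7100


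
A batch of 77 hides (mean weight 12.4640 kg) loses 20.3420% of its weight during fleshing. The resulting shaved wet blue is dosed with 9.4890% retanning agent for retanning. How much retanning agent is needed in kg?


Total_raw = N * avg_wt = 77 * 12.4640 = 959.7280 kg
Substrate = Total_raw * (1 - loss/100) = 959.7280 * (1 - 20.3420/100) = 764.5001 kg
Retan = Substrate * pct / 100 = 764.5001 * 9.4890 / 100 = 72.5434 kg


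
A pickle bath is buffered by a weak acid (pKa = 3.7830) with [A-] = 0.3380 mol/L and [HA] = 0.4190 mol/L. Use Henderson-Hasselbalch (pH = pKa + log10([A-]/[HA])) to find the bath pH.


ratio = [A-] / [HA] = 0.3380 / 0.4190 = 0.8067
log10(ratio) = -0.0932973
pH = pKa + log10(ratio) = 3.7830 - 0.0932973 = 3.6897


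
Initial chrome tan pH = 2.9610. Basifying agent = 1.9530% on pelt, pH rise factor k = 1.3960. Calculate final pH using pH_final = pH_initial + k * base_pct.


Formula: pH_final = pH_initial + k * base_pct
Substituting: pH_final = 2.9610 + 1.3960 * 1.9530
Result: 5.6874


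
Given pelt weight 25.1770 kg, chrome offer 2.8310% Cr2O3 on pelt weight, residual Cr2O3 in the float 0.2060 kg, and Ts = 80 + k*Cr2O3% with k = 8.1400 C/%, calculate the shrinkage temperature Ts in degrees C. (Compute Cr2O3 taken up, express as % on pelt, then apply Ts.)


Offered = pelt * offer_pct / 100 = 25.1770 * 2.8310 / 100 = 0.7128 kg
Uptake = offered - residual = 0.7128 - 0.2060 = 0.5068 kg
Cr2O3% on pelt = uptake / pelt * 100 = 0.5068 / 25.1770 * 100 = 2.0128 %
Ts = 80 + k * Cr2O3% = 80 + 8.1400 * 2.0128 = 96.3841 C


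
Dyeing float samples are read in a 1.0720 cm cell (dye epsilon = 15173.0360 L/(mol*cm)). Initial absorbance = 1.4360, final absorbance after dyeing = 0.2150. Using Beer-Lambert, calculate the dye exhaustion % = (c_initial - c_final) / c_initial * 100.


c_initial = A_i / (epsilon * l) = 1.4360 / (15173.0360 * 1.0720) = 8.8285e-05 mol/L
c_final = A_f / (epsilon * l) = 0.2150 / (15173.0360 * 1.0720) = 1.3218e-05 mol/L
Exhaustion = (c_initial - c_final) / c_initial * 100 = (8.8285e-05 - 1.3218e-05) / 8.8285e-05 * 100 = 85.0279 %


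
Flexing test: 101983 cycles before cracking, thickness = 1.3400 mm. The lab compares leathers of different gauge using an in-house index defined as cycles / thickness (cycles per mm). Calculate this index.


Formula: Index = cycles / thickness
Substituting: Index = 101983 / 1.3400
Result: 76106.7164 cycles/mm


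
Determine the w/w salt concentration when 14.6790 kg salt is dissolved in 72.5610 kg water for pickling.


Formula: Conc = salt / (water + salt) * 100
Substituting: Conc = 14.6790 / (72.5610 + 14.6790) * 100
Result: 16.8260 %


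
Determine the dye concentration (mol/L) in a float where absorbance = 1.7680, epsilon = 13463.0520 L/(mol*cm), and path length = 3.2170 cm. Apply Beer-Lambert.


Formula: c = A / (epsilon * l)
Substituting: c = 1.7680 / (13463.0520 * 3.2170)
Result: 4.0821e-05 mol/L


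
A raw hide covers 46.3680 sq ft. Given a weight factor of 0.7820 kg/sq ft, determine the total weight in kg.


Formula: Weight = area * weight_per_sqft
Substituting: Weight = 46.3680 * 0.7820
Result: 36.2598 kg


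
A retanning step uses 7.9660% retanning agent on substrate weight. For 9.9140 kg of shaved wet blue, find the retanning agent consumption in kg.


Formula: Retan = substrate * pct / 100
Substituting: Retan = 9.9140 * 7.9660 / 100
Result: 0.7897 kg


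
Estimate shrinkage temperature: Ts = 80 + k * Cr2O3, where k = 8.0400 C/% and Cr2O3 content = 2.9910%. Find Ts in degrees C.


Formula: Ts = 80 + k * Cr2O3
Substituting: Ts = 80 + 8.0400 * 2.9910
Result: 104.0476 C


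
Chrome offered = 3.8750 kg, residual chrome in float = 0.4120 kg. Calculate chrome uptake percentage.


Formula: Uptake = (offered - residual) / offered * 100
Substituting: Uptake = (3.8750 - 0.4120) / 3.8750 * 100
Result: 89.3677 %


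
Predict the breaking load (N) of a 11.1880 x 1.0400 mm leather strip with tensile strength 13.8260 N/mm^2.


Formula: F = TS * w * t
Substituting: F = 13.8260 * 11.1880 * 1.0400
Result: 160.8727 N


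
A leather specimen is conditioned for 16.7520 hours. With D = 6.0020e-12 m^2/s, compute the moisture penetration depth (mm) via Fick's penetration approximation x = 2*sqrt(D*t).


t = 16.7520 hr * 3600 = 60307.2000 s
D * t = 6.0020e-12 * 60307.2000 = 3.6196e-07
x = 2 * sqrt(D*t) = 2 * sqrt(3.6196e-07) = 0.00120327 m = 1.2033 mm


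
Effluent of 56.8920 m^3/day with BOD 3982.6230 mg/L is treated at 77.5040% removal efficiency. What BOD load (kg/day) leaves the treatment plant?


Load_in = volume * conc / 1000 = 56.8920 * 3982.6230 / 1000 = 226.5794 kg/day
Removed = Load_in * eff / 100 = 226.5794 * 77.5040 / 100 = 175.6081 kg/day
Load_out = Load_in - Removed = 226.5794 - 175.6081 = 50.9713 kg/day


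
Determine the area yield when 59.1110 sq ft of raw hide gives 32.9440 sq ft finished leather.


Formula: Yield = finished / raw * 100
Substituting: Yield = 32.9440 / 59.1110 * 100
Result: 55.7324 %


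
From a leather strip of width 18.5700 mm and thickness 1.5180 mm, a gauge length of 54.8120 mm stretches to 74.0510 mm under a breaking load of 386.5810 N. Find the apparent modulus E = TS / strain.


TS = F / (w * t) = 386.5810 / (18.5700 * 1.5180) = 13.7138 N/mm^2
strain = (Lf - L0) / L0 = (74.0510 - 54.8120) / 54.8120 = 0.3510
E = TS / strain = 13.7138 / 0.3510 = 39.0706 N/mm^2


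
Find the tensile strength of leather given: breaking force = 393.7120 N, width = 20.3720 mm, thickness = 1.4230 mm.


Formula: TS = force / (width * thickness)
Substituting: TS = 393.7120 / (20.3720 * 1.4230)
Result: 13.5813 N/mm^2


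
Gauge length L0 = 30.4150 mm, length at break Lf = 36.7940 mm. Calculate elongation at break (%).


Formula: Elongation = (Lf - L0) / L0 * 100
Substituting: Elongation = (36.7940 - 30.4150) / 30.4150 * 100
Result: 20.9732 %


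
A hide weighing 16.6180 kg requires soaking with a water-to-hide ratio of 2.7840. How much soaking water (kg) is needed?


Formula: Water = hide_weight * ratio
Substituting: Water = 16.6180 * 2.7840
Result: 46.2645 kg


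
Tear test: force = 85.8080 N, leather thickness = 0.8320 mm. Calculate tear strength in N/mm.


Formula: Tear strength = force / thickness
Substituting: Tear strength = 85.8080 / 0.8320
Result: 103.1346 N/mm


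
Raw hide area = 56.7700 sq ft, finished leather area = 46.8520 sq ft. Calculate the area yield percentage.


Formula: Yield = finished / raw * 100
Substituting: Yield = 46.8520 / 56.7700 * 100
Result: 82.5295 %


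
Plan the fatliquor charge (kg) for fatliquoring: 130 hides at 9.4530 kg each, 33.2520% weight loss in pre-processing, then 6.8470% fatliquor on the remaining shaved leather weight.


Total_raw = N * avg_wt = 130 * 9.4530 = 1228.8900 kg
Substrate = Total_raw * (1 - loss/100) = 1228.8900 * (1 - 33.2520/100) = 820.2595 kg
Fat = Substrate * pct / 100 = 820.2595 * 6.8470 / 100 = 56.1632 kg


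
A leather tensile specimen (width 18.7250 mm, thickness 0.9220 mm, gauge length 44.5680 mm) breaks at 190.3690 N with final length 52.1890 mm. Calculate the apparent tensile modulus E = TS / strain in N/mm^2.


TS = F / (w * t) = 190.3690 / (18.7250 * 0.9220) = 11.0266 N/mm^2
strain = (Lf - L0) / L0 = (52.1890 - 44.5680) / 44.5680 = 0.1710
E = TS / strain = 11.0266 / 0.1710 = 64.4844 N/mm^2


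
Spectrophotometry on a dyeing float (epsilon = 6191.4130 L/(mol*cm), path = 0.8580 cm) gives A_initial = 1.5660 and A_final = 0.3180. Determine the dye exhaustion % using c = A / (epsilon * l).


c_initial = A_i / (epsilon * l) = 1.5660 / (6191.4130 * 0.8580) = 2.9479e-04 mol/L
c_final = A_f / (epsilon * l) = 0.3180 / (6191.4130 * 0.8580) = 5.9862e-05 mol/L
Exhaustion = (c_initial - c_final) / c_initial * 100 = (2.9479e-04 - 5.9862e-05) / 2.9479e-04 * 100 = 79.6935 %


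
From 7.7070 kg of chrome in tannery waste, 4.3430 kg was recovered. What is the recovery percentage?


Formula: Recovery = recovered / input * 100
Substituting: Recovery = 4.3430 / 7.7070 * 100
Result: 56.3514 %


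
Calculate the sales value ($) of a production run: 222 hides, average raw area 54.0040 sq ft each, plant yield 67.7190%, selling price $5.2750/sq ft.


Raw_total = N * avg_area = 222 * 54.0040 = 11988.8880 sq ft
Finished = Raw_total * yield / 100 = 11988.8880 * 67.7190 / 100 = 8118.7551 sq ft
Value = Finished * price = 8118.7551 * 5.2750 = 42826.4330 $


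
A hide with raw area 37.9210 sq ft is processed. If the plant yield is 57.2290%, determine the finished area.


Formula: finished = raw * yield / 100
Substituting: finished = 37.9210 * 57.2290 / 100
Result: 21.7018 sq ft


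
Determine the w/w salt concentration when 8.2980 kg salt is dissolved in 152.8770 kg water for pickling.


Formula: Conc = salt / (water + salt) * 100
Substituting: Conc = 8.2980 / (152.8770 + 8.2980) * 100
Result: 5.1484 %


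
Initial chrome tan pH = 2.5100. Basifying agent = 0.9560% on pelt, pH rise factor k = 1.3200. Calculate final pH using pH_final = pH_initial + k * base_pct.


Formula: pH_final = pH_initial + k * base_pct
Substituting: pH_final = 2.5100 + 1.3200 * 0.9560
Result: 3.7719


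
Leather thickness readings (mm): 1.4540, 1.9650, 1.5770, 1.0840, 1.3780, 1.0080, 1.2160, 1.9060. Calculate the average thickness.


Formula: Average = sum / n
Substituting: Average = 11.5880 / 8
Result: 1.4485 mm


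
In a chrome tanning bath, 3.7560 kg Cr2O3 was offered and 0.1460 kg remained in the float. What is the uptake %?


Formula: Uptake = (offered - residual) / offered * 100
Substituting: Uptake = (3.7560 - 0.1460) / 3.7560 * 100
Result: 96.1129 %


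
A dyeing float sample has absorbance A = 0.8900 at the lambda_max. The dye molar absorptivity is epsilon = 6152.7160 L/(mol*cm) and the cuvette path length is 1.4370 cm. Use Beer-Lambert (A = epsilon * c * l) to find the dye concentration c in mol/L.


Formula: c = A / (epsilon * l)
Substituting: c = 0.8900 / (6152.7160 * 1.4370)
Result: 1.0066e-04 mol/L


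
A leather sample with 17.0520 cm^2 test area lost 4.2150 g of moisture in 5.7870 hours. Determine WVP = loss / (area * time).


Formula: WVP = loss / (area * time)
Substituting: WVP = 4.2150 / (17.0520 * 5.7870)
Result: 0.0427139 g/(cm^2*hr)


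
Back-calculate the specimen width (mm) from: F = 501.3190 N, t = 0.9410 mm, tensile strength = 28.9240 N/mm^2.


Formula: w = F / (TS * t)
Substituting: w = 501.3190 / (28.9240 * 0.9410)
Result: 18.4190 mm


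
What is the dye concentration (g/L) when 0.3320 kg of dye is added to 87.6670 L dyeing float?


Formula: Conc = dye_mass(kg) / volume(L) * 1000
Substituting: Conc = 0.3320 / 87.6670 * 1000
Result: 3.7871 g/L


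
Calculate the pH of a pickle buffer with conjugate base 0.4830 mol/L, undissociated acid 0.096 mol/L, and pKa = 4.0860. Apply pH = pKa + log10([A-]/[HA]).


ratio = [A-] / [HA] = 0.4830 / 0.096 = 5.0312
log10(ratio) = 0.7017
pH = pKa + log10(ratio) = 4.0860 + 0.7017 = 4.7877


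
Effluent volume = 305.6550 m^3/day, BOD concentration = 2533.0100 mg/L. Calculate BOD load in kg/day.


Formula: BOD_load = volume * conc / 1000
Substituting: BOD_load = 305.6550 * 2533.0100 / 1000
Result: 774.2272 kg/day


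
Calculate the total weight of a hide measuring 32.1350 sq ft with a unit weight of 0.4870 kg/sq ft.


Formula: Weight = area * weight_per_sqft
Substituting: Weight = 32.1350 * 0.4870
Result: 15.6497 kg


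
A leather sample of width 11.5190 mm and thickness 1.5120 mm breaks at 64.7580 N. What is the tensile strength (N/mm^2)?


Formula: TS = force / (width * thickness)
Substituting: TS = 64.7580 / (11.5190 * 1.5120)
Result: 3.7181 N/mm^2


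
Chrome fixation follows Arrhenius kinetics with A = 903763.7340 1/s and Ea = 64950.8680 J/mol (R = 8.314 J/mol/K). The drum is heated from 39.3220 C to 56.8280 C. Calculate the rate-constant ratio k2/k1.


T1 = 39.3220 + 273.15 = 312.4720 K; T2 = 56.8280 + 273.15 = 329.9780 K
k1 = A * exp(-Ea/(R*T1)) = 903763.7340 * exp(-64950.8680/(8.314*312.4720)) = 1.2534e-05 1/s
k2 = A * exp(-Ea/(R*T2)) = 903763.7340 * exp(-64950.8680/(8.314*329.9780)) = 4.7221e-05 1/s
k2/k1 = 4.7221e-05 / 1.2534e-05 = 3.7674


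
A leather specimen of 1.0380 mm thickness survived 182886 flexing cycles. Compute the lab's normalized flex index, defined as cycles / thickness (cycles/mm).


Formula: Index = cycles / thickness
Substituting: Index = 182886 / 1.0380
Result: 176190.7514 cycles/mm


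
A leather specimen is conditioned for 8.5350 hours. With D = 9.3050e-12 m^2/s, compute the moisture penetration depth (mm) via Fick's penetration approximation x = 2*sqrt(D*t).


t = 8.5350 hr * 3600 = 30726.0000 s
D * t = 9.3050e-12 * 30726.0000 = 2.8591e-07
x = 2 * sqrt(D*t) = 2 * sqrt(2.8591e-07) = 0.0010694 m = 1.0694 mm


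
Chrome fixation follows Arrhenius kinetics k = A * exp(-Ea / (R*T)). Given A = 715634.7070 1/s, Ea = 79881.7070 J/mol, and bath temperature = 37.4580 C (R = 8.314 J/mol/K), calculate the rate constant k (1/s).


T_K = T_C + 273.15 = 37.4580 + 273.15 = 310.6080 K
exponent = -Ea / (R * T_K) = -79881.7070 / (8.314 * 310.6080) = -30.9332
k = A * exp(exponent) = 715634.7070 * exp(-30.9332) = 2.6338e-08 1/s


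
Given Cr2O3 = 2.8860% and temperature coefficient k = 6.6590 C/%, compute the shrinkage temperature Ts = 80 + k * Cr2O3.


Formula: Ts = 80 + k * Cr2O3
Substituting: Ts = 80 + 6.6590 * 2.8860
Result: 99.2179 C


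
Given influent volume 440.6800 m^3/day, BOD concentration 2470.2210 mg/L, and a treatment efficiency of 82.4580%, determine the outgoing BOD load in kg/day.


Load_in = volume * conc / 1000 = 440.6800 * 2470.2210 / 1000 = 1088.5770 kg/day
Removed = Load_in * eff / 100 = 1088.5770 * 82.4580 / 100 = 897.6188 kg/day
Load_out = Load_in - Removed = 1088.5770 - 897.6188 = 190.9582 kg/day


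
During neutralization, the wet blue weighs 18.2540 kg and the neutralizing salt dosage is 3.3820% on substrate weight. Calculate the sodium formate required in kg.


Formula: Neutralizer = substrate * pct / 100
Substituting: Neutralizer = 18.2540 * 3.3820 / 100
Result: 0.6174 kg


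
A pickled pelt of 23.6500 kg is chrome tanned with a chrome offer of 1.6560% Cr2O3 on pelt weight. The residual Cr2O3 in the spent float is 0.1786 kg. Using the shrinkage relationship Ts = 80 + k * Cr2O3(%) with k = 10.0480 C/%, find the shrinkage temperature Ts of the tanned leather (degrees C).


Offered = pelt * offer_pct / 100 = 23.6500 * 1.6560 / 100 = 0.3916 kg
Uptake = offered - residual = 0.3916 - 0.1786 = 0.2130 kg
Cr2O3% on pelt = uptake / pelt * 100 = 0.2130 / 23.6500 * 100 = 0.9008 %
Ts = 80 + k * Cr2O3% = 80 + 10.0480 * 0.9008 = 89.0514 C


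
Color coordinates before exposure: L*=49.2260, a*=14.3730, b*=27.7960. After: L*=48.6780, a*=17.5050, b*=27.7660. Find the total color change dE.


dL = -0.5480, da = 3.1320, db = -0.03
dE = sqrt((-0.5480)^2 + 3.1320^2 + (-0.03)^2) = 3.1797


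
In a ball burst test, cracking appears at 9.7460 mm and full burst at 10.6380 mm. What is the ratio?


Formula: Ratio = crack / burst
Substituting: Ratio = 9.7460 / 10.6380
Result: 0.9161


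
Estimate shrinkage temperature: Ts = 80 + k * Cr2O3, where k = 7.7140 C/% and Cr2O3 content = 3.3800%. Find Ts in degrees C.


Formula: Ts = 80 + k * Cr2O3
Substituting: Ts = 80 + 7.7140 * 3.3800
Result: 106.0733 C


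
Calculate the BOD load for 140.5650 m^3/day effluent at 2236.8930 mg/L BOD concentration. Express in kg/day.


Formula: BOD_load = volume * conc / 1000
Substituting: BOD_load = 140.5650 * 2236.8930 / 1000
Result: 314.4289 kg/day


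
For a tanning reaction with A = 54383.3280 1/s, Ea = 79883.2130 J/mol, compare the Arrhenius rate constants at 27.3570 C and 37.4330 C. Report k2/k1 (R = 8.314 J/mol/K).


T1 = 27.3570 + 273.15 = 300.5070 K; T2 = 37.4330 + 273.15 = 310.5830 K
k1 = A * exp(-Ea/(R*T1)) = 54383.3280 * exp(-79883.2130/(8.314*300.5070)) = 7.0718e-10 1/s
k2 = A * exp(-Ea/(R*T2)) = 54383.3280 * exp(-79883.2130/(8.314*310.5830)) = 1.9953e-09 1/s
k2/k1 = 1.9953e-09 / 7.0718e-10 = 2.8216


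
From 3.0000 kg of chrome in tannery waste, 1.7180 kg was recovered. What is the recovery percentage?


Formula: Recovery = recovered / input * 100
Substituting: Recovery = 1.7180 / 3.0000 * 100
Result: 57.2667 %


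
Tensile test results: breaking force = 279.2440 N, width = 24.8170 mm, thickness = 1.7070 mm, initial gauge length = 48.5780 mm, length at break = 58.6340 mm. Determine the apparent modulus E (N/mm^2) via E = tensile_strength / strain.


TS = F / (w * t) = 279.2440 / (24.8170 * 1.7070) = 6.5918 N/mm^2
strain = (Lf - L0) / L0 = (58.6340 - 48.5780) / 48.5780 = 0.2070
E = TS / strain = 6.5918 / 0.2070 = 31.8431 N/mm^2


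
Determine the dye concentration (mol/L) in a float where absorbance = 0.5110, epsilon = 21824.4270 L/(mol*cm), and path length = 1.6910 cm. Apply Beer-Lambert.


Formula: c = A / (epsilon * l)
Substituting: c = 0.5110 / (21824.4270 * 1.6910)
Result: 1.3846e-05 mol/L


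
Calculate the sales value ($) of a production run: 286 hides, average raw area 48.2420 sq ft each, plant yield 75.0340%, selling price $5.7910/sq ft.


Raw_total = N * avg_area = 286 * 48.2420 = 13797.2120 sq ft
Finished = Raw_total * yield / 100 = 13797.2120 * 75.0340 / 100 = 10352.6001 sq ft
Value = Finished * price = 10352.6001 * 5.7910 = 59951.9069 $


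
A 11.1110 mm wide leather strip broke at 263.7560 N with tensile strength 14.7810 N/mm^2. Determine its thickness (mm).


Formula: t = F / (TS * w)
Substituting: t = 263.7560 / (14.7810 * 11.1110)
Result: 1.6060 mm


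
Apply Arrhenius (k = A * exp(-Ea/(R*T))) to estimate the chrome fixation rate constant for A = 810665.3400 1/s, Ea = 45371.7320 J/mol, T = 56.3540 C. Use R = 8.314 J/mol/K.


T_K = T_C + 273.15 = 56.3540 + 273.15 = 329.5040 K
exponent = -Ea / (R * T_K) = -45371.7320 / (8.314 * 329.5040) = -16.5621
k = A * exp(exponent) = 810665.3400 * exp(-16.5621) = 0.0520027 1/s


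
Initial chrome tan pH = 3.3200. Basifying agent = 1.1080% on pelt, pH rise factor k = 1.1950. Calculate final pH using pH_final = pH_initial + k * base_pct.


Formula: pH_final = pH_initial + k * base_pct
Substituting: pH_final = 3.3200 + 1.1950 * 1.1080
Result: 4.6441


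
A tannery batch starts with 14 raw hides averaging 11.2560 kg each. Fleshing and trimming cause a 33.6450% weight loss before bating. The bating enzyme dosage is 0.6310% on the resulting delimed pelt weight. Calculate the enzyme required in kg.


Total_raw = N * avg_wt = 14 * 11.2560 = 157.5840 kg
Substrate = Total_raw * (1 - loss/100) = 157.5840 * (1 - 33.6450/100) = 104.5649 kg
Enzyme = Substrate * pct / 100 = 104.5649 * 0.6310 / 100 = 0.6598 kg


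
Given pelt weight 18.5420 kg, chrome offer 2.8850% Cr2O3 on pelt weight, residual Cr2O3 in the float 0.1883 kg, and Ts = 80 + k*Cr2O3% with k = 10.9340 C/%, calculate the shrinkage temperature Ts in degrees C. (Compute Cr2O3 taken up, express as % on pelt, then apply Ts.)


Offered = pelt * offer_pct / 100 = 18.5420 * 2.8850 / 100 = 0.5349 kg
Uptake = offered - residual = 0.5349 - 0.1883 = 0.3466 kg
Cr2O3% on pelt = uptake / pelt * 100 = 0.3466 / 18.5420 * 100 = 1.8695 %
Ts = 80 + k * Cr2O3% = 80 + 10.9340 * 1.8695 = 100.4408 C


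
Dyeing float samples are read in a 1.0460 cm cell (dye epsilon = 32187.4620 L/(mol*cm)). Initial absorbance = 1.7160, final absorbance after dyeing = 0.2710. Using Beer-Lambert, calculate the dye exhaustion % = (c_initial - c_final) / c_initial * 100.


c_initial = A_i / (epsilon * l) = 1.7160 / (32187.4620 * 1.0460) = 5.0968e-05 mol/L
c_final = A_f / (epsilon * l) = 0.2710 / (32187.4620 * 1.0460) = 8.0492e-06 mol/L
Exhaustion = (c_initial - c_final) / c_initial * 100 = (5.0968e-05 - 8.0492e-06) / 5.0968e-05 * 100 = 84.2075 %


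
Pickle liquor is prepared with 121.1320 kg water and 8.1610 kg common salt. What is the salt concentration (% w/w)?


Formula: Conc = salt / (water + salt) * 100
Substituting: Conc = 8.1610 / (121.1320 + 8.1610) * 100
Result: 6.3120 %


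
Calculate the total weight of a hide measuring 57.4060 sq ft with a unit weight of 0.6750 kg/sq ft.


Formula: Weight = area * weight_per_sqft
Substituting: Weight = 57.4060 * 0.6750
Result: 38.7491 kg


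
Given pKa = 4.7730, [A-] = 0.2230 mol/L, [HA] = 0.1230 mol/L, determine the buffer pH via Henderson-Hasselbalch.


ratio = [A-] / [HA] = 0.2230 / 0.1230 = 1.8130
log10(ratio) = 0.2584
pH = pKa + log10(ratio) = 4.7730 + 0.2584 = 5.0314


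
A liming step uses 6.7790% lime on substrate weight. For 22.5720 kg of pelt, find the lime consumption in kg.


Formula: Lime = substrate * pct / 100
Substituting: Lime = 22.5720 * 6.7790 / 100
Result: 1.5302 kg


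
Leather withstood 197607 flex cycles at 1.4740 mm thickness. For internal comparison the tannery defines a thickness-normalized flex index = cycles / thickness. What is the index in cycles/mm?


Formula: Index = cycles / thickness
Substituting: Index = 197607 / 1.4740
Result: 134061.7368 cycles/mm


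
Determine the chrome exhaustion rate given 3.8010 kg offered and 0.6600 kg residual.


Formula: Uptake = (offered - residual) / offered * 100
Substituting: Uptake = (3.8010 - 0.6600) / 3.8010 * 100
Result: 82.6361 %


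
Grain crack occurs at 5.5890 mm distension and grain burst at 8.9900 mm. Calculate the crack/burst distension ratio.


Formula: Ratio = crack / burst
Substituting: Ratio = 5.5890 / 8.9900
Result: 0.6217


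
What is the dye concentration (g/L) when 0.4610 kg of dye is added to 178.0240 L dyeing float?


Formula: Conc = dye_mass(kg) / volume(L) * 1000
Substituting: Conc = 0.4610 / 178.0240 * 1000
Result: 2.5895 g/L


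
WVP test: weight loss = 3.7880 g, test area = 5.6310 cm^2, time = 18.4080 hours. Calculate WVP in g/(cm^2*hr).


Formula: WVP = loss / (area * time)
Substituting: WVP = 3.7880 / (5.6310 * 18.4080)
Result: 0.0365441 g/(cm^2*hr)


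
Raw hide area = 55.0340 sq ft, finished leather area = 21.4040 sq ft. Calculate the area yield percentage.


Formula: Yield = finished / raw * 100
Substituting: Yield = 21.4040 / 55.0340 * 100
Result: 38.8923 %


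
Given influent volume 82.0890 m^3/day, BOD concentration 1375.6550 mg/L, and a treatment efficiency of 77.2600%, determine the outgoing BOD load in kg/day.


Load_in = volume * conc / 1000 = 82.0890 * 1375.6550 / 1000 = 112.9261 kg/day
Removed = Load_in * eff / 100 = 112.9261 * 77.2600 / 100 = 87.2467 kg/day
Load_out = Load_in - Removed = 112.9261 - 87.2467 = 25.6794 kg/day
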